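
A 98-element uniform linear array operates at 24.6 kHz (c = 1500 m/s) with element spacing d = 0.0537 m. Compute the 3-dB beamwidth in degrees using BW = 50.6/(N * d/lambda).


Step 1: lambda = 1500/24600 = 0.06098 m
Step 2: d/lambda = 0.0537/0.06098 = 0.8806
Step 3: BW = 50.6/(N * d/lambda) = 50.6/(98 * 0.8806) = 0.59

0.59 deg


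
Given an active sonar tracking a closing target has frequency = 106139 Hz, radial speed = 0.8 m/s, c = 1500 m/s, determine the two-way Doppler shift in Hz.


fd = 2*f*v/c = 2 * 106139 * 0.8 / 1500 = 113.21

113.21 Hz


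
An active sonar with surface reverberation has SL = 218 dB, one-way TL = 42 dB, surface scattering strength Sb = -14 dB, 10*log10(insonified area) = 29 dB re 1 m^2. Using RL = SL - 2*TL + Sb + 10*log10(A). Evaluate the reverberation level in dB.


RL = SL - 2*TL + Sb + 10*log10(A) = 218 - 2*42 + (-14) + 29 = 149

149 dB


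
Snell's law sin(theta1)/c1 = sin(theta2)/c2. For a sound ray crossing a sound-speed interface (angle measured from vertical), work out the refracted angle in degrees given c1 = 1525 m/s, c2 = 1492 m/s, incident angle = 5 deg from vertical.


sin(theta2) = (c2/c1)*sin(theta1) = (1492/1525)*sin(5 deg) = 0.08527
theta2 = arcsin(0.08527) = 4.89

4.89 deg


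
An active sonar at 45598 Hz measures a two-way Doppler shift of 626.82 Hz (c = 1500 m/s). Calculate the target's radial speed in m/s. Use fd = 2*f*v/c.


From fd = 2*f*v/c, v = c*fd/(2*f) = 1500 * 626.82 / (2*45598) = 10.31

10.31 m/s


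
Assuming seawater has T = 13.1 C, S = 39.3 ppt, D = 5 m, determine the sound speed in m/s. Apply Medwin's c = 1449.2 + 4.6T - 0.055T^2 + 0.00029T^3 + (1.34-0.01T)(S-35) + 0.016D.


1505.95 m/s


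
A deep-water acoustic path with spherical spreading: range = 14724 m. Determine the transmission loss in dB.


TL = 20*log10(14724) = 83.36

83.36 dB


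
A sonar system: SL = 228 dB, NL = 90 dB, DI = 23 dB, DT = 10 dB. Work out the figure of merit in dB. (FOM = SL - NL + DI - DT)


FOM = SL - NL + DI - DT = 228 - 90 + 23 - 10 = 151

151 dB


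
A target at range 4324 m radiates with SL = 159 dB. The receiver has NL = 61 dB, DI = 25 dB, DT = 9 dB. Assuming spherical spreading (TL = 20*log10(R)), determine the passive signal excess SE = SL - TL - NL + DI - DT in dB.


Step 1: TL = 20*log10(4324) = 72.72 dB
Step 2: SE = 159 - 72.72 - 61 + 25 - 9 = 41.28

41.28 dB


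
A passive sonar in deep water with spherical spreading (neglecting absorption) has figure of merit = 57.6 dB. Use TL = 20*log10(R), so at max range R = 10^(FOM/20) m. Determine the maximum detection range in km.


At max range FOM = TL, so 20*log10(R) = 57.6
R = 10^(57.6/20) = 758.58 m = 0.76 km

0.76 km


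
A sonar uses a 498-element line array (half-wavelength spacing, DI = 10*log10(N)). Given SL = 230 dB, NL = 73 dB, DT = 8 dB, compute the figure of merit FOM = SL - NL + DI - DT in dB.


Step 1: DI = 10*log10(498) = 26.97 dB
Step 2: FOM = SL - NL + DI - DT = 230 - 73 + 26.97 - 8 = 175.97

175.97 dB


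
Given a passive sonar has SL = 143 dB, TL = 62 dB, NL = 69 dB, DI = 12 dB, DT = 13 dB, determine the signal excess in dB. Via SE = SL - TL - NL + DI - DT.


SE = SL - TL - NL + DI - DT = 143 - 62 - 69 + 12 - 13 = 11

11 dB


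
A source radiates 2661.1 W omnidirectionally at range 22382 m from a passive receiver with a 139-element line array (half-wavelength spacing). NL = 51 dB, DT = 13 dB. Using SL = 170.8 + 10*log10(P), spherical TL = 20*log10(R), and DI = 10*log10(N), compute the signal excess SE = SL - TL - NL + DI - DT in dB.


Step 1: SL = 170.8 + 10*log10(2661.1) = 205.05 dB
Step 2: TL = 20*log10(22382) = 87.0 dB
Step 3: DI = 10*log10(139) = 21.43 dB
Step 4: SE = SL - TL - NL + DI - DT = 205.05 - 87.0 - 51 + 21.43 - 13 = 75.48

75.48 dB


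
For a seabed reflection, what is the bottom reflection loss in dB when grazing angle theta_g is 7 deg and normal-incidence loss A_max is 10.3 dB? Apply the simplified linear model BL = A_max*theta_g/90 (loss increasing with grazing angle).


BL = A_max * theta_g / 90 = 10.3 * 7 / 90 = 0.8

0.8 dB


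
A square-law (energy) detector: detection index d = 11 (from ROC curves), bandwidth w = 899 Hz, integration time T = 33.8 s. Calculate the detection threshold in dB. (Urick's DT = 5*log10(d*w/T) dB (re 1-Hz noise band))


DT = 5*log10(d*w/T) = 5*log10(11 * 899 / 33.8) = 5*log10(292.57) = 12.33

12.33 dB


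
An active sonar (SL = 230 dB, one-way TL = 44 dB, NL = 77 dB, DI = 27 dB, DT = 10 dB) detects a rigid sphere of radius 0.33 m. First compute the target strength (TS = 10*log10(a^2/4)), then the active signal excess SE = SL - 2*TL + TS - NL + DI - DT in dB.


Step 1: TS = 10*log10(0.33^2/4) = -15.65 dB
Step 2: SE = SL - 2*TL + TS - NL + DI - DT = 230 - 2*44 + (-15.65) - 77 + 27 - 10 = 66.35

66.35 dB


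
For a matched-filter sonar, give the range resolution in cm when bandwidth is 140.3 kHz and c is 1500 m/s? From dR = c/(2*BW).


dR = c/(2*BW) = 1500 / (2 * 140.3e3) = 0.0053 m = 0.53 cm

0.53 cm


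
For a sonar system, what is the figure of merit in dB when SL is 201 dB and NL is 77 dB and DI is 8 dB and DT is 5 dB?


FOM = SL - NL + DI - DT = 201 - 77 + 8 - 5 = 127

127 dB


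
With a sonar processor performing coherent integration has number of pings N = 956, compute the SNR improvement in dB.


29.8 dB


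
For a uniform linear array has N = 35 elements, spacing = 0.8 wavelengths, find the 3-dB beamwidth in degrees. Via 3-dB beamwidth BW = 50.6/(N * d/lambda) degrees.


BW = 50.6 / (35 * 0.8) = 50.6 / 28.0 = 1.81

1.81 deg


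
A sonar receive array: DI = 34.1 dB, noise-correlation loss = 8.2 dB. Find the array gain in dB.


25.9 dB


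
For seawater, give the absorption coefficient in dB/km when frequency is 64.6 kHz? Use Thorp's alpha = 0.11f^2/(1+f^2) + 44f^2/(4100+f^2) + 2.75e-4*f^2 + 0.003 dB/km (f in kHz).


f^2 = 4173.16
alpha = 0.11*4173.16/(1+4173.16) + 44*4173.16/(4100+4173.16) + 2.75e-4*4173.16 + 0.003 = 23.455

23.455 dB/km


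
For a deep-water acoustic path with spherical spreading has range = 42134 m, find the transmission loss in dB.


TL = 20*log10(42134) = 92.49

92.49 dB


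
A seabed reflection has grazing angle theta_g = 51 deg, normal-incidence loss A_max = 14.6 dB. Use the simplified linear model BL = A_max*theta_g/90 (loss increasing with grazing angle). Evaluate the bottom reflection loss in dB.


BL = A_max * theta_g / 90 = 14.6 * 51 / 90 = 8.27

8.27 dB


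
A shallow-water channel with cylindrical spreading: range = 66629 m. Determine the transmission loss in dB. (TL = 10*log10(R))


TL = 10*log10(66629) = 48.24

48.24 dB


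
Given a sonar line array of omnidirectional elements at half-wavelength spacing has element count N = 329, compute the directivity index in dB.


DI = 10*log10(329) = 25.17

25.17 dB


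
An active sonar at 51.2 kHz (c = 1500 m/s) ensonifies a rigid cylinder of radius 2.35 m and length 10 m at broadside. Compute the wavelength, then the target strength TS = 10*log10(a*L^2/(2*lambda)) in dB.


Step 1: lambda = c/f = 1500/51200 = 0.0293 m
Step 2: TS = 10*log10(a*L^2/(2*lambda)) = 10*log10(2.35*10^2/(2*0.0293)) = 36.03

36.03 dB


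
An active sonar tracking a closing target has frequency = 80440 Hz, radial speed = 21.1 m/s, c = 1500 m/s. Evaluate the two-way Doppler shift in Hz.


fd = 2*f*v/c = 2 * 80440 * 21.1 / 1500 = 2263.05

2263.05 Hz


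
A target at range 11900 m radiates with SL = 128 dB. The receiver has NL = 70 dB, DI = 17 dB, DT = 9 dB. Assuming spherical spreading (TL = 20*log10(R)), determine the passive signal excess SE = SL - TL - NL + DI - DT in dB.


Step 1: TL = 20*log10(11900) = 81.51 dB
Step 2: SE = 128 - 81.51 - 70 + 17 - 9 = -15.51

-15.51 dB


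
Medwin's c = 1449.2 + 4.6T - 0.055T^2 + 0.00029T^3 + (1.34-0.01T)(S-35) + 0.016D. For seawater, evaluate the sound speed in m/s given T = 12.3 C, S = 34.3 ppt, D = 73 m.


c = 1449.2 + 4.6*12.3 - 0.055*12.3^2 + 0.00029*12.3^3 + (1.34 - 0.01*12.3)*(34.3 - 35) + 0.016*73 = 1498.31

1498.31 m/s


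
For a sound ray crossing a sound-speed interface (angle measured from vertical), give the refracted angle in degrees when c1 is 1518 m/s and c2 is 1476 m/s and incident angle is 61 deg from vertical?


sin(theta2) = (c2/c1)*sin(theta1) = (1476/1518)*sin(61 deg) = 0.85042
theta2 = arcsin(0.85042) = 58.26

58.26 deg


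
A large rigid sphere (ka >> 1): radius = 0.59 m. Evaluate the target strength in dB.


TS = 10*log10(0.59^2 / 4) = 10*log10(0.087025) = -10.6

-10.6 dB


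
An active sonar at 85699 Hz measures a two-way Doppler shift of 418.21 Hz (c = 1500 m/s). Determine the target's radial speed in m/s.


From fd = 2*f*v/c, v = c*fd/(2*f) = 1500 * 418.21 / (2*85699) = 3.66

3.66 m/s


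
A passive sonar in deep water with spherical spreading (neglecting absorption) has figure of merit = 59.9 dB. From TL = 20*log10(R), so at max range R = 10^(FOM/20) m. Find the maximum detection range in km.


At max range FOM = TL, so 20*log10(R) = 59.9
R = 10^(59.9/20) = 988.55 m = 0.99 km

0.99 km


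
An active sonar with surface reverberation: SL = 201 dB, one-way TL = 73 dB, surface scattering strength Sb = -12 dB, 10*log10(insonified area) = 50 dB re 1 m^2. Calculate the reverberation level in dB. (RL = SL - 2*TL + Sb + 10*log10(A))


RL = SL - 2*TL + Sb + 10*log10(A) = 201 - 2*73 + (-12) + 50 = 93

93 dB


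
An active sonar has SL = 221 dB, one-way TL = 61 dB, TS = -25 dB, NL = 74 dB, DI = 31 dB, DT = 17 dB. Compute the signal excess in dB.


SE = SL - 2*TL + TS - NL + DI - DT = 221 - 2*61 + (-25) - 74 + 31 - 17 = 14

14 dB


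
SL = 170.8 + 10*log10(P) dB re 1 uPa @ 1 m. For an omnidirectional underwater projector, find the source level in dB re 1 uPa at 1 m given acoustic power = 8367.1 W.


SL = 170.8 + 10*log10(8367.1) = 170.8 + 39.23 = 210.03

210.03 dB


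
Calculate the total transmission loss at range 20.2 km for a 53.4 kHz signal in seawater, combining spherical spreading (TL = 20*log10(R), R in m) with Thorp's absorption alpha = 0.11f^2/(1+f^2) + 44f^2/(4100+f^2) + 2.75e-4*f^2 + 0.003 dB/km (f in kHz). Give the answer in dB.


Step 1 (Thorp): alpha = 0.11*2851.56/(1+2851.56) + 44*2851.56/(4100+2851.56) + 2.75e-4*2851.56 + 0.003 = 18.9461 dB/km
Step 2: TL_spread = 20*log10(20200) = 86.11 dB
Step 3: TL_abs = alpha*R = 18.9461 * 20.2 = 382.71 dB
Step 4: TL_total = 86.11 + 382.71 = 468.82

468.82 dB


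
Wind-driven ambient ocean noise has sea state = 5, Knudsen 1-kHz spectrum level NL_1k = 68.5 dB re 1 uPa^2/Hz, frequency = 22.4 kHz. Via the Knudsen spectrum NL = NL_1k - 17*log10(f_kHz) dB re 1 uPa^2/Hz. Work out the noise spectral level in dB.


NL = NL_1k - 17*log10(f_kHz) = 68.5 - 17*log10(22.4) = 68.5 - (22.95) = 45.55

45.55 dB


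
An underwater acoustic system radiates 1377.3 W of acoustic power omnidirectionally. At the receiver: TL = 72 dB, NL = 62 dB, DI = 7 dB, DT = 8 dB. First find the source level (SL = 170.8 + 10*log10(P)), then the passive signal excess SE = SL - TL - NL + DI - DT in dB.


Step 1: SL = 170.8 + 10*log10(1377.3) = 202.19 dB
Step 2: SE = SL - TL - NL + DI - DT = 202.19 - 72 - 62 + 7 - 8 = 67.19

67.19 dB


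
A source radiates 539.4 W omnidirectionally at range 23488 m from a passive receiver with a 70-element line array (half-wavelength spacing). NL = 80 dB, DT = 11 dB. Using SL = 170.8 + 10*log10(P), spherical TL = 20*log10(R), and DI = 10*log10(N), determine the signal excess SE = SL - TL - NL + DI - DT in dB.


Step 1: SL = 170.8 + 10*log10(539.4) = 198.12 dB
Step 2: TL = 20*log10(23488) = 87.42 dB
Step 3: DI = 10*log10(70) = 18.45 dB
Step 4: SE = SL - TL - NL + DI - DT = 198.12 - 87.42 - 80 + 18.45 - 11 = 38.15

38.15 dB


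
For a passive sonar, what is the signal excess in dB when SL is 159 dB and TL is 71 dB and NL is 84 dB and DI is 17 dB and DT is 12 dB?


SE = SL - TL - NL + DI - DT = 159 - 71 - 84 + 17 - 12 = 9

9 dB


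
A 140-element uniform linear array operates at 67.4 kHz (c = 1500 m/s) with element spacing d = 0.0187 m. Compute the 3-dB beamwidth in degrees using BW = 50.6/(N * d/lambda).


0.43 deg


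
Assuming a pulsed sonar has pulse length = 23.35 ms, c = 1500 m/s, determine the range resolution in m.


dR = c*tau/2 = 1500 * 23.35e-3 / 2 = 17.5125

17.5125 m


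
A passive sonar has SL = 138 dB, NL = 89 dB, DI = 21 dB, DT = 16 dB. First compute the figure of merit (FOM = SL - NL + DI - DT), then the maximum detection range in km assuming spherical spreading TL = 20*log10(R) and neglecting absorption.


Step 1: FOM = SL - NL + DI - DT = 138 - 89 + 21 - 16 = 54 dB
Step 2: at max range FOM = TL = 20*log10(R), so R = 10^(54/20) = 501.19 m = 0.5 km

0.5 km


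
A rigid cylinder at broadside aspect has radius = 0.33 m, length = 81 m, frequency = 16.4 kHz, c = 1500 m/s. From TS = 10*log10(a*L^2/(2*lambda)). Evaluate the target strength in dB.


40.73 dB


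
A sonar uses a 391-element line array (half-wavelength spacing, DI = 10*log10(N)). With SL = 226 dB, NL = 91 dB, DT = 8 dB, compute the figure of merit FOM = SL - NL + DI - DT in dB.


Step 1: DI = 10*log10(391) = 25.92 dB
Step 2: FOM = SL - NL + DI - DT = 226 - 91 + 25.92 - 8 = 152.92

152.92 dB


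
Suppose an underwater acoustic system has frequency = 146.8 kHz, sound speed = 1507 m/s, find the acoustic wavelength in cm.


1.03 cm


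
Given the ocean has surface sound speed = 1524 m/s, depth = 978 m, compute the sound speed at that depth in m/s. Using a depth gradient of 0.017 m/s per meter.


c = 1524 + 0.017 * 978 = 1540.626

1540.626 m/s


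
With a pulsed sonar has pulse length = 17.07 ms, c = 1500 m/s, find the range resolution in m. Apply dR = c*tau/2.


dR = c*tau/2 = 1500 * 17.07e-3 / 2 = 12.8025

12.8025 m


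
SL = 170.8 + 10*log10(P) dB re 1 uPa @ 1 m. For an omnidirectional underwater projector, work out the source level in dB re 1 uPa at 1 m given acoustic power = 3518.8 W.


SL = 170.8 + 10*log10(3518.8) = 170.8 + 35.46 = 206.26

206.26 dB


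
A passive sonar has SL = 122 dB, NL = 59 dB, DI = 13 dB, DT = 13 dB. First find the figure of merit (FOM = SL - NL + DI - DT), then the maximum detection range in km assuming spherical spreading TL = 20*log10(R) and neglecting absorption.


Step 1: FOM = SL - NL + DI - DT = 122 - 59 + 13 - 13 = 63 dB
Step 2: at max range FOM = TL = 20*log10(R), so R = 10^(63/20) = 1412.54 m = 1.41 km

1.41 km


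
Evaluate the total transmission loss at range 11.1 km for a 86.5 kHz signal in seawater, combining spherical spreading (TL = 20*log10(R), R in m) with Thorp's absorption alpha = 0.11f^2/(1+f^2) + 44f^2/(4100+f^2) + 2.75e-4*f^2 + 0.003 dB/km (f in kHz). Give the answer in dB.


420.51 dB


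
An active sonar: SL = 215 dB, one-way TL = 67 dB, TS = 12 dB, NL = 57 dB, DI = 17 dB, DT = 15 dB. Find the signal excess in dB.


SE = SL - 2*TL + TS - NL + DI - DT = 215 - 2*67 + (12) - 57 + 17 - 15 = 38

38 dB


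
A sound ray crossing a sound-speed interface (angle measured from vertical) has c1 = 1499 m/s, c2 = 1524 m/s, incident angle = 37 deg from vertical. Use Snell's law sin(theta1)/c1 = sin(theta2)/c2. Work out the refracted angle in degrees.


37.72 deg


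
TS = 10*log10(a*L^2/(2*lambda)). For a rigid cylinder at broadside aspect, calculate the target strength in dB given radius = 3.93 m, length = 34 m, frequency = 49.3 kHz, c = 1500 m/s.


lambda = 1500/49300 = 0.03043 m
TS = 10*log10(3.93*34^2/(2*0.03043)) = 48.73

48.73 dB


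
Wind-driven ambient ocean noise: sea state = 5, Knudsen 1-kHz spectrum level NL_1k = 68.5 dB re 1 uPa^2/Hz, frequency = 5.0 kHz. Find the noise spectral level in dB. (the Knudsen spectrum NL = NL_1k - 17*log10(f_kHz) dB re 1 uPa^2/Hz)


56.62 dB


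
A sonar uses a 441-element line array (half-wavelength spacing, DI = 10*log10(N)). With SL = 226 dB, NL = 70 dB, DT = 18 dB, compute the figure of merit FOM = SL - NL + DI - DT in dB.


164.44 dB


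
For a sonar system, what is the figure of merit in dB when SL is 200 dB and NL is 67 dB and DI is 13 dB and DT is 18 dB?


128 dB


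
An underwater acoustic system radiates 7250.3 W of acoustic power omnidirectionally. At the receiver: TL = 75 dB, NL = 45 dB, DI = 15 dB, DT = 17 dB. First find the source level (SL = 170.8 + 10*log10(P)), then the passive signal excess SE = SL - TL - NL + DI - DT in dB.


Step 1: SL = 170.8 + 10*log10(7250.3) = 209.4 dB
Step 2: SE = SL - TL - NL + DI - DT = 209.4 - 75 - 45 + 15 - 17 = 87.4

87.4 dB


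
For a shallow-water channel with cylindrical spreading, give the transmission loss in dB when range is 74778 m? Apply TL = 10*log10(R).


48.74 dB


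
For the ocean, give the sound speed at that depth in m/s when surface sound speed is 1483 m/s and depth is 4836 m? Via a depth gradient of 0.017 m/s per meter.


1565.212 m/s


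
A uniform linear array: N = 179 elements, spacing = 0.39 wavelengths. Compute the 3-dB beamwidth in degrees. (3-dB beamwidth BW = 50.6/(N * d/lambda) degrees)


0.72 deg


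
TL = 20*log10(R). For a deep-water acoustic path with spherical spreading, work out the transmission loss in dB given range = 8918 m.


79.01 dB


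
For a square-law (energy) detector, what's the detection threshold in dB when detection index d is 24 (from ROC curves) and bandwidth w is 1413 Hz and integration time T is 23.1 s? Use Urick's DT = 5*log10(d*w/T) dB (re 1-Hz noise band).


DT = 5*log10(d*w/T) = 5*log10(24 * 1413 / 23.1) = 5*log10(1468.05) = 15.83

15.83 dB


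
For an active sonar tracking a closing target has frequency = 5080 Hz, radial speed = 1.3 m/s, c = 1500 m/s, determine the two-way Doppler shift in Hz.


fd = 2*f*v/c = 2 * 5080 * 1.3 / 1500 = 8.81

8.81 Hz


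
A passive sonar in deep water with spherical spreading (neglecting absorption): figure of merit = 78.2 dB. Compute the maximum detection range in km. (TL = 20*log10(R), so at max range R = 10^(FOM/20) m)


At max range FOM = TL, so 20*log10(R) = 78.2
R = 10^(78.2/20) = 8128.31 m = 8.13 km

8.13 km


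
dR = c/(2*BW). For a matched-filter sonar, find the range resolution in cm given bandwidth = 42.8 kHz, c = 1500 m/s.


1.75 cm


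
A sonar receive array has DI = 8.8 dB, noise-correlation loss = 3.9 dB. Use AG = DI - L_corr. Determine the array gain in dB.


AG = DI - L_corr = 8.8 - 3.9 = 4.9

4.9 dB


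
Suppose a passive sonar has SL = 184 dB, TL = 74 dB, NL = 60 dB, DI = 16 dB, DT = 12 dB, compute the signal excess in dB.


54 dB


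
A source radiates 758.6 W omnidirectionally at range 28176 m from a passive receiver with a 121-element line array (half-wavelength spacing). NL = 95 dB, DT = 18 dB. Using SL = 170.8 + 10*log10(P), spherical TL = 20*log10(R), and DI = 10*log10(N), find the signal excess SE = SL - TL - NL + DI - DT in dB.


Step 1: SL = 170.8 + 10*log10(758.6) = 199.6 dB
Step 2: TL = 20*log10(28176) = 89.0 dB
Step 3: DI = 10*log10(121) = 20.83 dB
Step 4: SE = SL - TL - NL + DI - DT = 199.6 - 89.0 - 95 + 20.83 - 18 = 18.43

18.43 dB


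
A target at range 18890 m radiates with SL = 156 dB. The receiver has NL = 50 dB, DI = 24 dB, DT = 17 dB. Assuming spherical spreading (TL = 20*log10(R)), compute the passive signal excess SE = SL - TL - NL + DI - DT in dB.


27.48 dB


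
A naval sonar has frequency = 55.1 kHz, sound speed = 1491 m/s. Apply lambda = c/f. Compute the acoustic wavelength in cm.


lambda = c/f = 1491 / 55100 = 0.0271 m = 2.71 cm

2.71 cm


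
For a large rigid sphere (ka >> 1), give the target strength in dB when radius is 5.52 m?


TS = 10*log10(5.52^2 / 4) = 10*log10(7.6176) = 8.82

8.82 dB


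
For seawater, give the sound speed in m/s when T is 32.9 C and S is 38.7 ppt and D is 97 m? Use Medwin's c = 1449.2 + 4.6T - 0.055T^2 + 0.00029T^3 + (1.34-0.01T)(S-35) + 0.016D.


1556.63 m/s


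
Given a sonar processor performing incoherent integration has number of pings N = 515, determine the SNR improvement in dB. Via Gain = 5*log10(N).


13.56 dB


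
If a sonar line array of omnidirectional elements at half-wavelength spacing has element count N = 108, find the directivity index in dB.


20.33 dB


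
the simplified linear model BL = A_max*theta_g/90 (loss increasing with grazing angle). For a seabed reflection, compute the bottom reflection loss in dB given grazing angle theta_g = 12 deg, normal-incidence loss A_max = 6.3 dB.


0.84 dB


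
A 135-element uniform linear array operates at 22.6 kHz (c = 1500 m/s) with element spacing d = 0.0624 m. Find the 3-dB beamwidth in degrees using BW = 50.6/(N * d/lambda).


Step 1: lambda = 1500/22600 = 0.06637 m
Step 2: d/lambda = 0.0624/0.06637 = 0.9402
Step 3: BW = 50.6/(N * d/lambda) = 50.6/(135 * 0.9402) = 0.4

0.4 deg


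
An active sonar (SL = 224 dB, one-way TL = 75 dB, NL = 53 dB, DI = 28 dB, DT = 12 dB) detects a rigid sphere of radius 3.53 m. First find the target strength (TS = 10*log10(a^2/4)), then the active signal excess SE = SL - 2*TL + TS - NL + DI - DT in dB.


Step 1: TS = 10*log10(3.53^2/4) = 4.93 dB
Step 2: SE = SL - 2*TL + TS - NL + DI - DT = 224 - 2*75 + (4.93) - 53 + 28 - 12 = 41.93

41.93 dB


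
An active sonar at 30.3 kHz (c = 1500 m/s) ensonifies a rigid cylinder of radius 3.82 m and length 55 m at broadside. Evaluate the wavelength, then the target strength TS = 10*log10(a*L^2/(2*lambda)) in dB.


Step 1: lambda = c/f = 1500/30300 = 0.0495 m
Step 2: TS = 10*log10(a*L^2/(2*lambda)) = 10*log10(3.82*55^2/(2*0.0495)) = 50.67

50.67 dB


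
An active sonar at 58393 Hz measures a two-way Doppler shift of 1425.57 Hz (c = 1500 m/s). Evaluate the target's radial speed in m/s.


From fd = 2*f*v/c, v = c*fd/(2*f) = 1500 * 1425.57 / (2*58393) = 18.31

18.31 m/s


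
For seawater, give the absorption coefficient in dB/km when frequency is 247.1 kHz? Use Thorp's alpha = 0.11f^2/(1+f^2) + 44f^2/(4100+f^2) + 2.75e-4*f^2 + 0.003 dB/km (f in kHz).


f^2 = 61058.41
alpha = 0.11*61058.41/(1+61058.41) + 44*61058.41/(4100+61058.41) + 2.75e-4*61058.41 + 0.003 = 58.135

58.135 dB/km


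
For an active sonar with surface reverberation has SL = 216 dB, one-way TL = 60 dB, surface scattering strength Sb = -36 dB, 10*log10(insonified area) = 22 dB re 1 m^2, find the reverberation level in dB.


RL = SL - 2*TL + Sb + 10*log10(A) = 216 - 2*60 + (-36) + 22 = 82

82 dB


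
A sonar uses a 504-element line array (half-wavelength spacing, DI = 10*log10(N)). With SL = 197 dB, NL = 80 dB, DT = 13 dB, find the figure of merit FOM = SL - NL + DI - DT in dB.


131.02 dB


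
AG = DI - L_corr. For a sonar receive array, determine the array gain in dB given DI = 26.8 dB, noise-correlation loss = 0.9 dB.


AG = DI - L_corr = 26.8 - 0.9 = 25.9

25.9 dB


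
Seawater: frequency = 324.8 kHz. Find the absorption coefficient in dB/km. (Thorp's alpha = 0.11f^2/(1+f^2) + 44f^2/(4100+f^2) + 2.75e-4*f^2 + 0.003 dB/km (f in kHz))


f^2 = 105495.04
alpha = 0.11*105495.04/(1+105495.04) + 44*105495.04/(4100+105495.04) + 2.75e-4*105495.04 + 0.003 = 71.478

71.478 dB/km


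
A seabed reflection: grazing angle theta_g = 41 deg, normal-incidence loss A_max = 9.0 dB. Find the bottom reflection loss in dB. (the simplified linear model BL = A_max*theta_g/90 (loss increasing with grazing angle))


4.1 dB


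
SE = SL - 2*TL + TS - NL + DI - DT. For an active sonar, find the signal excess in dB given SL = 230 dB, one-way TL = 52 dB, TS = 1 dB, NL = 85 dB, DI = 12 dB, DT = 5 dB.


SE = SL - 2*TL + TS - NL + DI - DT = 230 - 2*52 + (1) - 85 + 12 - 5 = 49

49 dB


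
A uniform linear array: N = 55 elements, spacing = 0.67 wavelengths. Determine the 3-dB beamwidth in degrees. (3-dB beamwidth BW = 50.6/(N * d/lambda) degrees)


BW = 50.6 / (55 * 0.67) = 50.6 / 36.85 = 1.37

1.37 deg


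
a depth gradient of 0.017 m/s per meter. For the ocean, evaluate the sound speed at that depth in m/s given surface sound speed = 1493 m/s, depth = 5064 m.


c = 1493 + 0.017 * 5064 = 1579.088

1579.088 m/s


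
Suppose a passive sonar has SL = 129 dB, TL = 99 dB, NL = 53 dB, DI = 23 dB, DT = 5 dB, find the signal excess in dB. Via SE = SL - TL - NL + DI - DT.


-5 dB


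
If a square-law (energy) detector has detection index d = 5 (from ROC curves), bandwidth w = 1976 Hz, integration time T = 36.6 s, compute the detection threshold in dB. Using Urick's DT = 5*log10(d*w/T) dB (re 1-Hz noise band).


DT = 5*log10(d*w/T) = 5*log10(5 * 1976 / 36.6) = 5*log10(269.95) = 12.16

12.16 dB


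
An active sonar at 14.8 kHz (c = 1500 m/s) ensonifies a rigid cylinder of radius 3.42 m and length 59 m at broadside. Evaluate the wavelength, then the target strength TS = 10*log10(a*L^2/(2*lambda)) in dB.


Step 1: lambda = c/f = 1500/14800 = 0.10135 m
Step 2: TS = 10*log10(a*L^2/(2*lambda)) = 10*log10(3.42*59^2/(2*0.10135)) = 47.69

47.69 dB


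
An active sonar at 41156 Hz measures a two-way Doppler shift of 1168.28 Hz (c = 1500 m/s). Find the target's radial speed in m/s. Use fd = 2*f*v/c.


From fd = 2*f*v/c, v = c*fd/(2*f) = 1500 * 1168.28 / (2*41156) = 21.29

21.29 m/s


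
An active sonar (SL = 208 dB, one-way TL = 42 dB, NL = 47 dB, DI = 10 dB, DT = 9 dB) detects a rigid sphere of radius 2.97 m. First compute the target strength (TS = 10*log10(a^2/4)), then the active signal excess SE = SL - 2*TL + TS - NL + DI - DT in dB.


Step 1: TS = 10*log10(2.97^2/4) = 3.43 dB
Step 2: SE = SL - 2*TL + TS - NL + DI - DT = 208 - 2*42 + (3.43) - 47 + 10 - 9 = 81.43

81.43 dB


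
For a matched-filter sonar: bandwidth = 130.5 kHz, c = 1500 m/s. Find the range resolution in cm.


0.57 cm


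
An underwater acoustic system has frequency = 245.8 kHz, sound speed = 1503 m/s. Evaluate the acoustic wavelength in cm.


0.61 cm


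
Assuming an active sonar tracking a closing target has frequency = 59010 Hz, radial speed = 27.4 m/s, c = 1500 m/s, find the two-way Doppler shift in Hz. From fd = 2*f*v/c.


2155.83 Hz


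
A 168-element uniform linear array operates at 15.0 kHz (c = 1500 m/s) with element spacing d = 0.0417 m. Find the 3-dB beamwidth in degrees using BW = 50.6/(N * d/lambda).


0.72 deg


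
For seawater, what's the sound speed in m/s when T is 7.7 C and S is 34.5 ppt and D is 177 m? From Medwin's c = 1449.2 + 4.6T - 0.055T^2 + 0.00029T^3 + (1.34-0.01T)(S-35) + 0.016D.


1483.69 m/s


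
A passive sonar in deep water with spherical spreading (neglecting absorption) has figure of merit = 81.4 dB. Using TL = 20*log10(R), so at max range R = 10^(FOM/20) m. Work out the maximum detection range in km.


11.75 km


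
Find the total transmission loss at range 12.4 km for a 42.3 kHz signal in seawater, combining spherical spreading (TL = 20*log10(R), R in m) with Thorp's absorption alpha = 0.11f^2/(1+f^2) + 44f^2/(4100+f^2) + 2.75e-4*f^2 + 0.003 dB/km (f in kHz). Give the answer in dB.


Step 1 (Thorp): alpha = 0.11*1789.29/(1+1789.29) + 44*1789.29/(4100+1789.29) + 2.75e-4*1789.29 + 0.003 = 13.9731 dB/km
Step 2: TL_spread = 20*log10(12400) = 81.87 dB
Step 3: TL_abs = alpha*R = 13.9731 * 12.4 = 173.27 dB
Step 4: TL_total = 81.87 + 173.27 = 255.14

255.14 dB


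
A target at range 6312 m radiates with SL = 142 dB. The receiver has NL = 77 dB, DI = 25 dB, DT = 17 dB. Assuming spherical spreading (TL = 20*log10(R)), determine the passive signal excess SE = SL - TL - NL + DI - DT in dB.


Step 1: TL = 20*log10(6312) = 76.0 dB
Step 2: SE = 142 - 76.0 - 77 + 25 - 17 = -3.0

-3.0 dB


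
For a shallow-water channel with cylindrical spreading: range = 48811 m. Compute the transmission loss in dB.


46.89 dB


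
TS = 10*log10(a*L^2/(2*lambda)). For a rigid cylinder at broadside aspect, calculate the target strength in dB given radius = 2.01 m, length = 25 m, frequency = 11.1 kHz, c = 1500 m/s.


lambda = 1500/11100 = 0.13514 m
TS = 10*log10(2.01*25^2/(2*0.13514)) = 36.67

36.67 dB


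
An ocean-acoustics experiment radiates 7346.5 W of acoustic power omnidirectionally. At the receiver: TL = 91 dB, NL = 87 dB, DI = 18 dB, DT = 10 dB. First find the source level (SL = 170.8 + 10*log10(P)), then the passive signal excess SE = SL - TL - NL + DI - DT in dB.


Step 1: SL = 170.8 + 10*log10(7346.5) = 209.46 dB
Step 2: SE = SL - TL - NL + DI - DT = 209.46 - 91 - 87 + 18 - 10 = 39.46

39.46 dB


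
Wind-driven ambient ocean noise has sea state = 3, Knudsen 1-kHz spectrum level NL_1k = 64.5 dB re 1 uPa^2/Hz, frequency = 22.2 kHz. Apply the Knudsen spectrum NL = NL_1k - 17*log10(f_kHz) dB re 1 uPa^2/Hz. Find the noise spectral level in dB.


41.61 dB


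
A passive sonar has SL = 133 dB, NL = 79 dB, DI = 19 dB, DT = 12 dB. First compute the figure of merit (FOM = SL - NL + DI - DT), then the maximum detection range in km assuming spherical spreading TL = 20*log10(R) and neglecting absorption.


Step 1: FOM = SL - NL + DI - DT = 133 - 79 + 19 - 12 = 61 dB
Step 2: at max range FOM = TL = 20*log10(R), so R = 10^(61/20) = 1122.02 m = 1.12 km

1.12 km


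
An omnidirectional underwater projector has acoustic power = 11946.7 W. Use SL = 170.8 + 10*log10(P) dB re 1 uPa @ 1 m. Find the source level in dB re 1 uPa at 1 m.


211.57 dB


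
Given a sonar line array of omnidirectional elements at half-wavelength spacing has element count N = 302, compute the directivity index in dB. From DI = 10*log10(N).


DI = 10*log10(302) = 24.8

24.8 dB


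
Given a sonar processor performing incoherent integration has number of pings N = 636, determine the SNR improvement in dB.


Gain = 5*log10(636) = 14.02

14.02 dB


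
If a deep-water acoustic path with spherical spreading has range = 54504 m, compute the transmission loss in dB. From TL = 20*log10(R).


TL = 20*log10(54504) = 94.73

94.73 dB


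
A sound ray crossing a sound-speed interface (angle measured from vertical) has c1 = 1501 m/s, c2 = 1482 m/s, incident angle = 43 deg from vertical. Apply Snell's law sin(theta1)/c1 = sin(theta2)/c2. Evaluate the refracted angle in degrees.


sin(theta2) = (c2/c1)*sin(theta1) = (1482/1501)*sin(43 deg) = 0.67337
theta2 = arcsin(0.67337) = 42.33

42.33 deg


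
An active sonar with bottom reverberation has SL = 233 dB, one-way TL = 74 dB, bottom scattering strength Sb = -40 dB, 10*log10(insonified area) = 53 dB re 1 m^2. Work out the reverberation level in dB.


RL = SL - 2*TL + Sb + 10*log10(A) = 233 - 2*74 + (-40) + 53 = 98

98 dB


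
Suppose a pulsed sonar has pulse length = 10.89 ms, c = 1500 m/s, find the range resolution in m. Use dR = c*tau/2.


8.1675 m


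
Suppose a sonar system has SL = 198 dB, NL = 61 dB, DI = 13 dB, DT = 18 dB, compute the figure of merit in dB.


FOM = SL - NL + DI - DT = 198 - 61 + 13 - 18 = 132

132 dB


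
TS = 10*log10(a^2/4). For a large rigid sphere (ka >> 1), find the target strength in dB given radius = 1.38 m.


TS = 10*log10(1.38^2 / 4) = 10*log10(0.4761) = -3.22

-3.22 dB


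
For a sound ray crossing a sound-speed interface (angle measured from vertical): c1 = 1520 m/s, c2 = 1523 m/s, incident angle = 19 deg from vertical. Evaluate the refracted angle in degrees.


19.04 deg


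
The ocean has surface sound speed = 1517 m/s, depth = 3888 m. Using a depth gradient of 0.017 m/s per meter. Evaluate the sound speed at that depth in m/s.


c = 1517 + 0.017 * 3888 = 1583.096

1583.096 m/s


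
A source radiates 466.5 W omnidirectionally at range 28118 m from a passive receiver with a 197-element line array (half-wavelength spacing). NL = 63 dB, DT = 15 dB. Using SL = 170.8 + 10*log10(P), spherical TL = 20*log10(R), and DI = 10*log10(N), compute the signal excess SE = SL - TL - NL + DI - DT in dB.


Step 1: SL = 170.8 + 10*log10(466.5) = 197.49 dB
Step 2: TL = 20*log10(28118) = 88.98 dB
Step 3: DI = 10*log10(197) = 22.94 dB
Step 4: SE = SL - TL - NL + DI - DT = 197.49 - 88.98 - 63 + 22.94 - 15 = 53.45

53.45 dB


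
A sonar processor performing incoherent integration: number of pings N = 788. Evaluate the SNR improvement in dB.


14.48 dB


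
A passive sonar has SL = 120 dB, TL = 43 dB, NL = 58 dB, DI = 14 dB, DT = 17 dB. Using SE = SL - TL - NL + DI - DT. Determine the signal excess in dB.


SE = SL - TL - NL + DI - DT = 120 - 43 - 58 + 14 - 17 = 16

16 dB


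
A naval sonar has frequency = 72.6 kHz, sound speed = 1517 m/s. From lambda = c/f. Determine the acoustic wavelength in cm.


lambda = c/f = 1517 / 72600 = 0.0209 m = 2.09 cm

2.09 cm


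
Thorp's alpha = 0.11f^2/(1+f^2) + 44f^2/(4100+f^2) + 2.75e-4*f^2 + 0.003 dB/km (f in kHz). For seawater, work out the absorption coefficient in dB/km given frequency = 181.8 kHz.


48.346 dB/km


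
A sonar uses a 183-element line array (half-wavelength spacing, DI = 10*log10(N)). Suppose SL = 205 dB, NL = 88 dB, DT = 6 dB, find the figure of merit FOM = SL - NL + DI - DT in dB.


133.62 dB


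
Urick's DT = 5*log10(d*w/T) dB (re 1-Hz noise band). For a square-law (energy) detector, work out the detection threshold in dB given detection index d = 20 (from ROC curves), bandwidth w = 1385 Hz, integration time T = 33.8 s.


DT = 5*log10(d*w/T) = 5*log10(20 * 1385 / 33.8) = 5*log10(819.53) = 14.57

14.57 dB


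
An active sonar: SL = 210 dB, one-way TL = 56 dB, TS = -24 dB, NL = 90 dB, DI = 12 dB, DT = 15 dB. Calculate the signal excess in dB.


SE = SL - 2*TL + TS - NL + DI - DT = 210 - 2*56 + (-24) - 90 + 12 - 15 = -19

-19 dB


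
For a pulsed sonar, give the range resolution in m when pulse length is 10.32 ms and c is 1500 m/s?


dR = c*tau/2 = 1500 * 10.32e-3 / 2 = 7.74

7.74 m


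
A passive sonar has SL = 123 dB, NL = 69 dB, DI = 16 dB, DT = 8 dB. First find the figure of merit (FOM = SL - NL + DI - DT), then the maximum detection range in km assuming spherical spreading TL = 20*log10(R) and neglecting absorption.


Step 1: FOM = SL - NL + DI - DT = 123 - 69 + 16 - 8 = 62 dB
Step 2: at max range FOM = TL = 20*log10(R), so R = 10^(62/20) = 1258.93 m = 1.26 km

1.26 km


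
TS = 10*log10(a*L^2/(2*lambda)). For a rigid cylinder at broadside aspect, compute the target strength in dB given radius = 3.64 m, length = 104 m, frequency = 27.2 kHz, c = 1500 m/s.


lambda = 1500/27200 = 0.05515 m
TS = 10*log10(3.64*104^2/(2*0.05515)) = 55.53

55.53 dB


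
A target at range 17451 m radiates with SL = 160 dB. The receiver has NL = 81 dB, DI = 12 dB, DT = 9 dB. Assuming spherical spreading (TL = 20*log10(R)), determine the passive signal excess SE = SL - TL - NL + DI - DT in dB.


-2.84 dB


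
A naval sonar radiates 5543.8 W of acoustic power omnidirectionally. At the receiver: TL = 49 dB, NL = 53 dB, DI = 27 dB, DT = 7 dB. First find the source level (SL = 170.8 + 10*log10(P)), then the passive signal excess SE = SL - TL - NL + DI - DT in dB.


Step 1: SL = 170.8 + 10*log10(5543.8) = 208.24 dB
Step 2: SE = SL - TL - NL + DI - DT = 208.24 - 49 - 53 + 27 - 7 = 126.24

126.24 dB


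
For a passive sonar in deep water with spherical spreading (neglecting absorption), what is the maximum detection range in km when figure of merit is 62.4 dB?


At max range FOM = TL, so 20*log10(R) = 62.4
R = 10^(62.4/20) = 1318.26 m = 1.32 km

1.32 km


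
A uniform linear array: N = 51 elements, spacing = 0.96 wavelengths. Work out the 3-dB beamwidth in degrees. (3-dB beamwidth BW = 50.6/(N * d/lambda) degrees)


BW = 50.6 / (51 * 0.96) = 50.6 / 48.96 = 1.03

1.03 deg


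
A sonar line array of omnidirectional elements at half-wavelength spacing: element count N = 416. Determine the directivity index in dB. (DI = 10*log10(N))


DI = 10*log10(416) = 26.19

26.19 dB


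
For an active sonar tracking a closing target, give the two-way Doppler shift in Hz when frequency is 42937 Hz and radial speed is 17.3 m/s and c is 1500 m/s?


fd = 2*f*v/c = 2 * 42937 * 17.3 / 1500 = 990.41

990.41 Hz


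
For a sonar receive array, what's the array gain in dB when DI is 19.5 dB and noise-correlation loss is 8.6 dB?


AG = DI - L_corr = 19.5 - 8.6 = 10.9

10.9 dB


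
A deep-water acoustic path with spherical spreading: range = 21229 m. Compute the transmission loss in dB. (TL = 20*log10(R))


TL = 20*log10(21229) = 86.54

86.54 dB


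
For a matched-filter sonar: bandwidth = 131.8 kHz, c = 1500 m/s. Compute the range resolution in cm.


dR = c/(2*BW) = 1500 / (2 * 131.8e3) = 0.0057 m = 0.57 cm

0.57 cm


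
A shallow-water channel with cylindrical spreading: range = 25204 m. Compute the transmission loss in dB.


44.01 dB


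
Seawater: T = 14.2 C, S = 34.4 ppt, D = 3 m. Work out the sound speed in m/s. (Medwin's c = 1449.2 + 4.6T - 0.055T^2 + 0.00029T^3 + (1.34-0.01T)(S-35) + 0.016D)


c = 1449.2 + 4.6*14.2 - 0.055*14.2^2 + 0.00029*14.2^3 + (1.34 - 0.01*14.2)*(34.4 - 35) + 0.016*3 = 1503.59

1503.59 m/s


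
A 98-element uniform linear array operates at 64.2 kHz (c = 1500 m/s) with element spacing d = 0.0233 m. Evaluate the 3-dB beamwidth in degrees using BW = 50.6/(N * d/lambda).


Step 1: lambda = 1500/64200 = 0.02336 m
Step 2: d/lambda = 0.0233/0.02336 = 0.9974
Step 3: BW = 50.6/(N * d/lambda) = 50.6/(98 * 0.9974) = 0.52

0.52 deg


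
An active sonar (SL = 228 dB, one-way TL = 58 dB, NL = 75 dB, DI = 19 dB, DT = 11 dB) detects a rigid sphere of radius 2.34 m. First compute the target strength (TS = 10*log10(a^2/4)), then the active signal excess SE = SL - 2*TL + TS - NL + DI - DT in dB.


Step 1: TS = 10*log10(2.34^2/4) = 1.36 dB
Step 2: SE = SL - 2*TL + TS - NL + DI - DT = 228 - 2*58 + (1.36) - 75 + 19 - 11 = 46.36

46.36 dB


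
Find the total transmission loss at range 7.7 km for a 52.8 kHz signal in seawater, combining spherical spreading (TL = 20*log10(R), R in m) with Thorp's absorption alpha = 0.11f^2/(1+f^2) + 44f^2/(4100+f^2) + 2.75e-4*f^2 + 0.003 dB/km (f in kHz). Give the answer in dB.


Step 1 (Thorp): alpha = 0.11*2787.84/(1+2787.84) + 44*2787.84/(4100+2787.84) + 2.75e-4*2787.84 + 0.003 = 18.6885 dB/km
Step 2: TL_spread = 20*log10(7700) = 77.73 dB
Step 3: TL_abs = alpha*R = 18.6885 * 7.7 = 143.9 dB
Step 4: TL_total = 77.73 + 143.9 = 221.63

221.63 dB


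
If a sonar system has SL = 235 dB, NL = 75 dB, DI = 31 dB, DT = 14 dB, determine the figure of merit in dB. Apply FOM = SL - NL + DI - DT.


FOM = SL - NL + DI - DT = 235 - 75 + 31 - 14 = 177

177 dB


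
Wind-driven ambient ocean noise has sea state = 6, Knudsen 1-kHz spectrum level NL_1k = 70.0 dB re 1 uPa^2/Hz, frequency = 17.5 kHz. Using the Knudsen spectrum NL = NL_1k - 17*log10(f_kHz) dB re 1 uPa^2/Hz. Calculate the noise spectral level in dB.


48.87 dB


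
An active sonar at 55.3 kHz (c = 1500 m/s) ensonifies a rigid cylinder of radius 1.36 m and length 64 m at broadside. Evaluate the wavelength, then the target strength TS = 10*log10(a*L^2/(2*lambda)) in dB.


Step 1: lambda = c/f = 1500/55300 = 0.02712 m
Step 2: TS = 10*log10(a*L^2/(2*lambda)) = 10*log10(1.36*64^2/(2*0.02712)) = 50.12

50.12 dB


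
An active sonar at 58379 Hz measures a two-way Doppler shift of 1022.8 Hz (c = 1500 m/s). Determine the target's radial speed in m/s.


From fd = 2*f*v/c, v = c*fd/(2*f) = 1500 * 1022.8 / (2*58379) = 13.14

13.14 m/s


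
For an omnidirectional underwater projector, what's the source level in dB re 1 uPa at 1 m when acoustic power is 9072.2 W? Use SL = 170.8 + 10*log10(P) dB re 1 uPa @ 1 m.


SL = 170.8 + 10*log10(9072.2) = 170.8 + 39.58 = 210.38

210.38 dB


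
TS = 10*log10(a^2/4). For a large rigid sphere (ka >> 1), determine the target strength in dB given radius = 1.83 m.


-0.77 dB


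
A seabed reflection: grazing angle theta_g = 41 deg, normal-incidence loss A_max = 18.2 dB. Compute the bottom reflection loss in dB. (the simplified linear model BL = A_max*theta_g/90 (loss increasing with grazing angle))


8.29 dB
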